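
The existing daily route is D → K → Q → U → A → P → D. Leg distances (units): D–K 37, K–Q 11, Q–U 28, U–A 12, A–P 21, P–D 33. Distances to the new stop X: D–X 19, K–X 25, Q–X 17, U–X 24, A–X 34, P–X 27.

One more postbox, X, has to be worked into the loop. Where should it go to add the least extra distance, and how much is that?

Insertion cost between consecutive stops i–j is d(i,X) + d(X,j) − d(i,j):
  between D and K: 19 + 25 − 37 = 7
  between K and Q: 25 + 17 − 11 = 31
  between Q and U: 17 + 24 − 28 = 13
  between U and A: 24 + 34 − 12 = 46
  between A and P: 34 + 27 − 21 = 40
  between P and D: 27 + 19 − 33 = 13
Cheapest insertion is between D and K, adding 7.
New total = 142 + 7 = 149.

Adding 7 by placing X on the D–K leg.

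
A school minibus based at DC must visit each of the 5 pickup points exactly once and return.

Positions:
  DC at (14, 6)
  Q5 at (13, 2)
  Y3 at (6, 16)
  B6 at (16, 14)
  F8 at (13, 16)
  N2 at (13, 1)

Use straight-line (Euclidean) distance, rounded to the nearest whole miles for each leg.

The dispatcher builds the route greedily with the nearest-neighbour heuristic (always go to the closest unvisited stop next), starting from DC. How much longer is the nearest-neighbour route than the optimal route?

The nearest-neighbour route is 1 miles longer than optimal.

From DC: Q5=4, N2=5, B6=8, F8=10, Y3=13 → choose Q5 (4).
From Q5: N2=1, B6=12, F8=14, Y3=16 → choose N2 (1).
From N2: B6=13, F8=15, Y3=17 → choose B6 (13).
From B6: F8=4, Y3=10 → choose F8 (4).
From F8: Y3=7 → choose Y3 (7).
NN route DC → Q5 → N2 → B6 → F8 → Y3 → DC costs 42.
Optimal: DC → Q5 → N2 → Y3 → F8 → B6 → DC costs 41 (by enumerating all 60 distinct tours).
Excess = 42 − 41 = 1.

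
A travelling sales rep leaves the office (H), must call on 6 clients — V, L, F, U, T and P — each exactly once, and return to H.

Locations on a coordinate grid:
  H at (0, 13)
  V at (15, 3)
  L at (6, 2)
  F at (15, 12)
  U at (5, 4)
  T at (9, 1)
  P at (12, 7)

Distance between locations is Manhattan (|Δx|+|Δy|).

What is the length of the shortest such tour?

H → V → L → F → U → T → P → H: 25+10+19+18+7+9+18 = 106
H → V → L → F → U → P → T → H: 25+10+19+18+10+9+21 = 112
H → V → L → F → T → U → P → H: 25+10+19+17+7+10+18 = 106
H → V → L → F → T → P → U → H: 25+10+19+17+9+10+14 = 104
H → V → L → F → P → U → T → H: 25+10+19+8+10+7+21 = 100
H → V → L → F → P → T → U → H: 25+10+19+8+9+7+14 = 92
H → V → L → U → F → T → P → H: 25+10+3+18+17+9+18 = 100
H → V → L → U → F → P → T → H: 25+10+3+18+8+9+21 = 94
… (352 more)
H → F → P → V → T → L → U → H: 16+8+7+8+4+3+14 = 60  ← best
The minimum is 60.
One optimal route: H → F → P → V → T → L → U → H (or its reverse).

60 — the shortest possible round trip.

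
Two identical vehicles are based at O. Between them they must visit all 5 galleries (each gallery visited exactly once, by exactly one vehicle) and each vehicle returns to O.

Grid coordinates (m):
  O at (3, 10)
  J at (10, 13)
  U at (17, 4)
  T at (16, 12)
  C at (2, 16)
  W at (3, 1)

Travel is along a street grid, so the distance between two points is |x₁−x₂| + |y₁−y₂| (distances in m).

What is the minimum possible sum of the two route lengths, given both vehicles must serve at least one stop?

There are 2^4 − 1 = 15 ways to divide the 5 stops into two non-empty groups. For each, the best each vehicle can do is its own shortest tour through its group:
  {J} + {U, T, C, W}: 20 + 60 = 80
  {U} + {J, T, C, W}: 40 + 58 = 98
  {J, U} + {T, C, W}: 46 + 58 = 104
  {T} + {J, U, C, W}: 30 + 60 = 90
  {J, T} + {U, C, W}: 32 + 60 = 92
  {U, T} + {J, C, W}: 44 + 46 = 90
  … (15 splits in total)
  {C} + {J, U, T, W}: 14 + 52 = 66  ← best
Best: vehicle 1 O → C → O = 14; vehicle 2 O → J → T → U → W → O = 52; combined 66.

Minimum combined distance: 66 m.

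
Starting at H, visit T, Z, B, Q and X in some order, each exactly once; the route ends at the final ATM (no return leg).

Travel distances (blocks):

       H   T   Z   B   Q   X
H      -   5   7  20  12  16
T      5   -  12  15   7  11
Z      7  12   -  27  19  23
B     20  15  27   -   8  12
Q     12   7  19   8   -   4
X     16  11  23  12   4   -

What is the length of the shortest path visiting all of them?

Shortest open route: 42 blocks.

There are 5! = 120 possible orderings.
H - T - Z - B - Q - X: 5+12+27+8+4 = 56
H - T - Z - B - X - Q: 5+12+27+12+4 = 60
H - T - Z - Q - B - X: 5+12+19+8+12 = 56
H - T - Z - Q - X - B: 5+12+19+4+12 = 52
H - T - Z - X - B - Q: 5+12+23+12+8 = 60
H - T - Z - X - Q - B: 5+12+23+4+8 = 52
H - T - B - Z - Q - X: 5+15+27+19+4 = 70
H - T - B - Z - X - Q: 5+15+27+23+4 = 74
H - T - B - Q - Z - X: 5+15+8+19+23 = 70
H - T - B - Q - X - Z: 5+15+8+4+23 = 55
H - T - B - X - Z - Q: 5+15+12+23+19 = 74
H - T - B - X - Q - Z: 5+15+12+4+19 = 55
H - T - Q - Z - B - X: 5+7+19+27+12 = 70
H - T - Q - Z - X - B: 5+7+19+23+12 = 66
… (106 more)
H - Z - T - Q - X - B: 7+12+7+4+12 = 42  ← best
The minimum is 42.
One shortest path: H → Z → T → Q → X → B.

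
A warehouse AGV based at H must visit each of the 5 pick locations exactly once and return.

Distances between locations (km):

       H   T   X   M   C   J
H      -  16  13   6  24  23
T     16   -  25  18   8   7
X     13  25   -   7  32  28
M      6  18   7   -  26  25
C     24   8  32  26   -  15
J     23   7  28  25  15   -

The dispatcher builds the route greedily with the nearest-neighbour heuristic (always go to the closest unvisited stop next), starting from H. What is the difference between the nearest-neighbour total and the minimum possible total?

Excess over optimum: 4 km.

H: M=6, X=13, T=16, J=23, C=24 ⇒ M
M: X=7, T=18, J=25, C=26 ⇒ X
X: T=25, J=28, C=32 ⇒ T
T: J=7, C=8 ⇒ J
J: C=15 ⇒ C
NN route H → M → X → T → J → C → H costs 84.
Optimal: H → T → C → J → X → M → H costs 80 (by enumerating all 60 distinct tours).
Excess = 84 − 80 = 4.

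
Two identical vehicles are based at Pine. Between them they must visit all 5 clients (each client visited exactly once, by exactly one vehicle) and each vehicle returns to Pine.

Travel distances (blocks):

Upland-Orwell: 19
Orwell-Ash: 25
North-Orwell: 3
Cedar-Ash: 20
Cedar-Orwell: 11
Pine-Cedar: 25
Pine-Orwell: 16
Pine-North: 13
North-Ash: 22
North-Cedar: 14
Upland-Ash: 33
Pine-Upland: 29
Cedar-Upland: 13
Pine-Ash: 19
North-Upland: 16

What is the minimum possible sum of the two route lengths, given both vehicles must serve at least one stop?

Check every non-empty split of the stops between the two vehicles; for each half take its own optimal tour:
  {North} + {Cedar, Upland, Orwell, Ash}: 26 + 87 = 113
  {Cedar} + {North, Upland, Orwell, Ash}: 50 + 87 = 137
  {North, Cedar} + {Upland, Orwell, Ash}: 52 + 87 = 139
  {Upland} + {North, Cedar, Orwell, Ash}: 58 + 66 = 124
  {North, Upland} + {Cedar, Orwell, Ash}: 58 + 66 = 124
  {Cedar, Upland} + {North, Orwell, Ash}: 67 + 60 = 127
  … (15 splits in total)
  {North, Cedar, Upland, Orwell} + {Ash}: 69 + 38 = 107  ← best
Best: vehicle 1 Pine → North → Upland → Cedar → Orwell → Pine = 69; vehicle 2 Pine → Ash → Pine = 38; combined 107.

107 blocks — the smallest possible combined total.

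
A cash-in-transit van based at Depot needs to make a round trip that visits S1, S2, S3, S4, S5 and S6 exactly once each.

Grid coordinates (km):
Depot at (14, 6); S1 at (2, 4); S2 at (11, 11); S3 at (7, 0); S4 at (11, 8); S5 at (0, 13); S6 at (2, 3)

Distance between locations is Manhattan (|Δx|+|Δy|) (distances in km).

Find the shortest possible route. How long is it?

There are 360 distinct closed tours to check (reversals are equivalent).
Depot - S1 - S2 - S3 - S4 - S5 - S6 - Depot: 14+16+15+12+16+12+15 = 100
Depot - S1 - S2 - S3 - S4 - S6 - S5 - Depot: 14+16+15+12+14+12+21 = 104
Depot - S1 - S2 - S3 - S5 - S4 - S6 - Depot: 14+16+15+20+16+14+15 = 110
Depot - S1 - S2 - S3 - S5 - S6 - S4 - Depot: 14+16+15+20+12+14+5 = 96
Depot - S1 - S2 - S3 - S6 - S4 - S5 - Depot: 14+16+15+8+14+16+21 = 104
Depot - S1 - S2 - S3 - S6 - S5 - S4 - Depot: 14+16+15+8+12+16+5 = 86
Depot - S1 - S2 - S4 - S3 - S5 - S6 - Depot: 14+16+3+12+20+12+15 = 92
Depot - S1 - S2 - S4 - S3 - S6 - S5 - Depot: 14+16+3+12+8+12+21 = 86
… (352 more)
Depot - S3 - S6 - S1 - S5 - S2 - S4 - Depot: 13+8+1+11+13+3+5 = 54  ← best
The minimum is 54.
One optimal route: Depot → S3 → S6 → S1 → S5 → S2 → S4 → Depot (or its reverse).

54 km — the shortest possible round trip.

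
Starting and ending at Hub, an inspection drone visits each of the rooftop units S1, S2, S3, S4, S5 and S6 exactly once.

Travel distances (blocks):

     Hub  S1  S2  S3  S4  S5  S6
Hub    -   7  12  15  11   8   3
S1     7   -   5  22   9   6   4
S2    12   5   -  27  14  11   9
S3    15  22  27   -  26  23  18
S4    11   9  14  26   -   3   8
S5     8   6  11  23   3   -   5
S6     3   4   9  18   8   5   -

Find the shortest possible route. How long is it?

With 6 stops there are 6!/2 = 360 distinct round trips (a route and its reverse cost the same).
Hub → S1 → S2 → S3 → S4 → S5 → S6 → Hub: 7+5+27+26+3+5+3 = 76
Hub → S1 → S2 → S3 → S4 → S6 → S5 → Hub: 7+5+27+26+8+5+8 = 86
Hub → S1 → S2 → S3 → S5 → S4 → S6 → Hub: 7+5+27+23+3+8+3 = 76
Hub → S1 → S2 → S3 → S5 → S6 → S4 → Hub: 7+5+27+23+5+8+11 = 86
Hub → S1 → S2 → S3 → S6 → S4 → S5 → Hub: 7+5+27+18+8+3+8 = 76
Hub → S1 → S2 → S3 → S6 → S5 → S4 → Hub: 7+5+27+18+5+3+11 = 76
Hub → S1 → S2 → S4 → S3 → S5 → S6 → Hub: 7+5+14+26+23+5+3 = 83
Hub → S1 → S2 → S4 → S3 → S6 → S5 → Hub: 7+5+14+26+18+5+8 = 83
… (352 more)
Hub → S1 → S2 → S4 → S5 → S6 → S3 → Hub: 7+5+14+3+5+18+15 = 67  ← best
The minimum is 67.
One optimal route: Hub → S1 → S2 → S4 → S5 → S6 → S3 → Hub (or its reverse).

Shortest round trip = 67 blocks.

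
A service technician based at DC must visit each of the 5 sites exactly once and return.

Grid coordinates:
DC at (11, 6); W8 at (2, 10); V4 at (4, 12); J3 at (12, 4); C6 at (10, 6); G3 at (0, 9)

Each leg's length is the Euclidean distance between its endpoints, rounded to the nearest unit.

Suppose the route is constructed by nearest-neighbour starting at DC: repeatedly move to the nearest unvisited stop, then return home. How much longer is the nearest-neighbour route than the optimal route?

Excess over optimum: 2.

From DC: C6=1, J3=2, V4=9, W8=10, G3=11 → choose C6 (1).
From C6: J3=3, V4=8, W8=9, G3=10 → choose J3 (3).
From J3: V4=11, W8=12, G3=13 → choose V4 (11).
From V4: W8=3, G3=5 → choose W8 (3).
From W8: G3=2 → choose G3 (2).
NN route DC → C6 → J3 → V4 → W8 → G3 → DC costs 31.
Optimal: DC → V4 → W8 → G3 → C6 → J3 → DC costs 29 (by enumerating all 60 distinct tours).
Excess = 31 − 29 = 2.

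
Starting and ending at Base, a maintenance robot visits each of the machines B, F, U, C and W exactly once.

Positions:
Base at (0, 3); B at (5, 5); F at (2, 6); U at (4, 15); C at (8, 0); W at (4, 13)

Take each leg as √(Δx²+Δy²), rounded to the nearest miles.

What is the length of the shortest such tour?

Shortest round trip = 38 miles.

There are 60 distinct closed tours to check (reversals are equivalent).
Base-B-F-U-C-W-Base: 5+3+9+16+14+11 = 58
Base-B-F-U-W-C-Base: 5+3+9+2+14+9 = 42
Base-B-F-C-U-W-Base: 5+3+8+16+2+11 = 45
Base-B-F-C-W-U-Base: 5+3+8+14+2+13 = 45
Base-B-F-W-U-C-Base: 5+3+7+2+16+9 = 42
Base-B-F-W-C-U-Base: 5+3+7+14+16+13 = 58
Base-B-U-F-C-W-Base: 5+10+9+8+14+11 = 57
Base-B-U-F-W-C-Base: 5+10+9+7+14+9 = 54
Base-B-U-C-F-W-Base: 5+10+16+8+7+11 = 57
Base-B-U-C-W-F-Base: 5+10+16+14+7+4 = 56
Base-B-U-W-F-C-Base: 5+10+2+7+8+9 = 41
Base-B-U-W-C-F-Base: 5+10+2+14+8+4 = 43
Base-B-C-F-U-W-Base: 5+6+8+9+2+11 = 41
Base-B-C-F-W-U-Base: 5+6+8+7+2+13 = 41
… (46 more)
Base-F-U-W-B-C-Base: 4+9+2+8+6+9 = 38  ← best
The minimum is 38.
One optimal route: Base → F → U → W → B → C → Base (or its reverse).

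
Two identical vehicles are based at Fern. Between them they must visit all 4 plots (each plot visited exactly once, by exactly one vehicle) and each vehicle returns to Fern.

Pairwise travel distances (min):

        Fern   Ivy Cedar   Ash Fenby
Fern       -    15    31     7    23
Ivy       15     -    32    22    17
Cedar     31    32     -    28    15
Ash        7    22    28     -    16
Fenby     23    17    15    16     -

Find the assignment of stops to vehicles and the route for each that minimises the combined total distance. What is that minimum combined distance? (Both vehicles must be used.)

Try each way of splitting the stops between the two vehicles (each non-empty) and, for each split, find the best tour for each vehicle:
  {Ivy} + {Cedar, Ash, Fenby}: 30 + 69 = 99
  {Cedar} + {Ivy, Ash, Fenby}: 62 + 55 = 117
  {Ivy, Cedar} + {Ash, Fenby}: 78 + 46 = 124
  {Ash} + {Ivy, Cedar, Fenby}: 14 + 78 = 92
  {Ivy, Ash} + {Cedar, Fenby}: 44 + 69 = 113
  {Cedar, Ash} + {Ivy, Fenby}: 66 + 55 = 121
  … (7 splits in total)
Best: vehicle 1 Fern → Ash → Fern = 14; vehicle 2 Fern → Ivy → Fenby → Cedar → Fern = 78; combined 92.

Minimum combined distance: 92 min.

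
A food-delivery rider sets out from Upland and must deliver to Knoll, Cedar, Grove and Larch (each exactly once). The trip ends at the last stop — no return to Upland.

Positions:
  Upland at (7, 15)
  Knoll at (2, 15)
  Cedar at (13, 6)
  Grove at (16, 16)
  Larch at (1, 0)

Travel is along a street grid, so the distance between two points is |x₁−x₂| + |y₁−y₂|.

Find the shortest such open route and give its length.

There are 4! = 24 possible orderings.
Upland → Knoll → Cedar → Grove → Larch: 5+20+13+31 = 69
Upland → Knoll → Cedar → Larch → Grove: 5+20+18+31 = 74
Upland → Knoll → Grove → Cedar → Larch: 5+15+13+18 = 51
Upland → Knoll → Grove → Larch → Cedar: 5+15+31+18 = 69
Upland → Knoll → Larch → Cedar → Grove: 5+16+18+13 = 52
Upland → Knoll → Larch → Grove → Cedar: 5+16+31+13 = 65
Upland → Cedar → Knoll → Grove → Larch: 15+20+15+31 = 81
Upland → Cedar → Knoll → Larch → Grove: 15+20+16+31 = 82
Upland → Cedar → Grove → Knoll → Larch: 15+13+15+16 = 59
Upland → Cedar → Grove → Larch → Knoll: 15+13+31+16 = 75
Upland → Cedar → Larch → Knoll → Grove: 15+18+16+15 = 64
Upland → Cedar → Larch → Grove → Knoll: 15+18+31+15 = 79
Upland → Grove → Knoll → Cedar → Larch: 10+15+20+18 = 63
Upland → Grove → Knoll → Larch → Cedar: 10+15+16+18 = 59
… (10 more)
The minimum is 51.
One shortest path: Upland → Knoll → Grove → Cedar → Larch.

51 — the minimum one-way total.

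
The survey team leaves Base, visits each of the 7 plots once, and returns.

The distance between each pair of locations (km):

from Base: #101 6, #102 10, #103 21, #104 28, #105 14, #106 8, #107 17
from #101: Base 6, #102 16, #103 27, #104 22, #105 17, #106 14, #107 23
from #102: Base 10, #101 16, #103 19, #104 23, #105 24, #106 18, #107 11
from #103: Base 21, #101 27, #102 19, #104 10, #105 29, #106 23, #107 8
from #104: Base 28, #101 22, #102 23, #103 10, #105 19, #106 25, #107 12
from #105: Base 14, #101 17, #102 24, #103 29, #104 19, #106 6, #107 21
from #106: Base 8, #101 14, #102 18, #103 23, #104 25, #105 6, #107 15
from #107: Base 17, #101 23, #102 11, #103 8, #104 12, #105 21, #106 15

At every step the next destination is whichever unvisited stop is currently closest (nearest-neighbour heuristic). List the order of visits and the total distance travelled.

Total distance 84 km via the nearest-neighbour route Base → #101 → #106 → #105 → #104 → #103 → #107 → #102 → Base.

Base → [#101:6 / #106:8 / #102:10 / #105:14 / #107:17 / #103:21 / #104:28] → #101 (6)
#101 → [#106:14 / #102:16 / #105:17 / #104:22 / #107:23 / #103:27] → #106 (14)
#106 → [#105:6 / #107:15 / #102:18 / #103:23 / #104:25] → #105 (6)
#105 → [#104:19 / #107:21 / #102:24 / #103:29] → #104 (19)
#104 → [#103:10 / #107:12 / #102:23] → #103 (10)
#103 → [#107:8 / #102:19] → #107 (8)
#107 → [#102:11] → #102 (11)
Return #102→Base: 10.
Total = 6 + 14 + 6 + 19 + 10 + 8 + 11 + 10 = 84.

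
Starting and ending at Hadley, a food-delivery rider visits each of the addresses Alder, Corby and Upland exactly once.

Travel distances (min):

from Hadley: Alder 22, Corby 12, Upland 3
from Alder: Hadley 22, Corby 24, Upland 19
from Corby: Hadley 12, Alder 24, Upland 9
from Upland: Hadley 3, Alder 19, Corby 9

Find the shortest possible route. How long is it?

Hadley→Alder→Corby→Upland→Hadley: 22+24+9+3 = 58
Hadley→Alder→Upland→Corby→Hadley: 22+19+9+12 = 62
Hadley→Corby→Alder→Upland→Hadley: 12+24+19+3 = 58
The minimum is 58.
One optimal route: Hadley → Alder → Corby → Upland → Hadley (or its reverse).

58 min — the shortest possible round trip.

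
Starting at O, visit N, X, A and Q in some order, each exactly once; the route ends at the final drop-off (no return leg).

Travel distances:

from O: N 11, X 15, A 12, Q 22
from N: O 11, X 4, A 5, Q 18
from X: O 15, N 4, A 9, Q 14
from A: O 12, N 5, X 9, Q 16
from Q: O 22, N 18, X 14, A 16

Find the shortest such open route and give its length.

Shortest open route: 35.

There are 4! = 24 possible orderings.
O→N→X→A→Q: 11+4+9+16 = 40
O→N→X→Q→A: 11+4+14+16 = 45
O→N→A→X→Q: 11+5+9+14 = 39
O→N→A→Q→X: 11+5+16+14 = 46
O→N→Q→X→A: 11+18+14+9 = 52
O→N→Q→A→X: 11+18+16+9 = 54
O→X→N→A→Q: 15+4+5+16 = 40
O→X→N→Q→A: 15+4+18+16 = 53
O→X→A→N→Q: 15+9+5+18 = 47
O→X→A→Q→N: 15+9+16+18 = 58
O→X→Q→N→A: 15+14+18+5 = 52
O→X→Q→A→N: 15+14+16+5 = 50
O→A→N→X→Q: 12+5+4+14 = 35
O→A→N→Q→X: 12+5+18+14 = 49
… (10 more)
The minimum is 35.
One shortest path: O → A → N → X → Q.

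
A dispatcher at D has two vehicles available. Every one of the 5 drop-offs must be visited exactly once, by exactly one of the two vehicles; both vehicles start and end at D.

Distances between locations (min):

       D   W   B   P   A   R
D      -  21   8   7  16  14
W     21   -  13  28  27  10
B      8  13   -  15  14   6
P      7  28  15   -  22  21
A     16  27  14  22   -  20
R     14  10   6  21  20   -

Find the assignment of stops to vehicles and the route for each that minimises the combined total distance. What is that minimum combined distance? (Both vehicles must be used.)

Try each way of splitting the stops between the two vehicles (each non-empty) and, for each split, find the best tour for each vehicle:
  {W} + {B, P, A, R}: 42 + 63 = 105
  {B} + {W, P, A, R}: 16 + 80 = 96
  {W, B} + {P, A, R}: 42 + 63 = 105
  {P} + {W, B, A, R}: 14 + 67 = 81
  {W, P} + {B, A, R}: 56 + 50 = 106
  {B, P} + {W, A, R}: 30 + 67 = 97
  … (15 splits in total)
Best: vehicle 1 D → P → D = 14; vehicle 2 D → W → R → B → A → D = 67; combined 81.

81 min — the smallest possible combined total.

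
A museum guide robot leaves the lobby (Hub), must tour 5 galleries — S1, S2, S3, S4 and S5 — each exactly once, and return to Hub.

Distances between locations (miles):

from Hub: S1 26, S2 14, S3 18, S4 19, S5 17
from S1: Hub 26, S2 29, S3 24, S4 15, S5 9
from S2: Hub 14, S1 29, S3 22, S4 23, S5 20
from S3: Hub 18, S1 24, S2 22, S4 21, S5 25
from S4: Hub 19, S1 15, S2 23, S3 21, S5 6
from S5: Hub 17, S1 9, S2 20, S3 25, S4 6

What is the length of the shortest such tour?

94 miles — the shortest possible round trip.

There are 60 distinct closed tours to check (reversals are equivalent).
Hub→S1→S2→S3→S4→S5→Hub: 26+29+22+21+6+17 = 121
Hub→S1→S2→S3→S5→S4→Hub: 26+29+22+25+6+19 = 127
Hub→S1→S2→S4→S3→S5→Hub: 26+29+23+21+25+17 = 141
Hub→S1→S2→S4→S5→S3→Hub: 26+29+23+6+25+18 = 127
Hub→S1→S2→S5→S3→S4→Hub: 26+29+20+25+21+19 = 140
Hub→S1→S2→S5→S4→S3→Hub: 26+29+20+6+21+18 = 120
Hub→S1→S3→S2→S4→S5→Hub: 26+24+22+23+6+17 = 118
Hub→S1→S3→S2→S5→S4→Hub: 26+24+22+20+6+19 = 117
Hub→S1→S3→S4→S2→S5→Hub: 26+24+21+23+20+17 = 131
Hub→S1→S3→S4→S5→S2→Hub: 26+24+21+6+20+14 = 111
Hub→S1→S3→S5→S2→S4→Hub: 26+24+25+20+23+19 = 137
Hub→S1→S3→S5→S4→S2→Hub: 26+24+25+6+23+14 = 118
Hub→S1→S4→S2→S3→S5→Hub: 26+15+23+22+25+17 = 128
Hub→S1→S4→S2→S5→S3→Hub: 26+15+23+20+25+18 = 127
… (46 more)
Hub→S2→S3→S1→S5→S4→Hub: 14+22+24+9+6+19 = 94  ← best
The minimum is 94.
One optimal route: Hub → S2 → S3 → S1 → S5 → S4 → Hub (or its reverse).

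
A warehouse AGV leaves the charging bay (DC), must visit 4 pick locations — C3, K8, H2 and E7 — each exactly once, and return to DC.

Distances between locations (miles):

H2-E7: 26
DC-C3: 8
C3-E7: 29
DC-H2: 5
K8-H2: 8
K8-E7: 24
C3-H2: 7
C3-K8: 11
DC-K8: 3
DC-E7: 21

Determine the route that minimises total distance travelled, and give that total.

Minimum total distance: 68 miles.

DC → C3 → K8 → H2 → E7 → DC: 8+11+8+26+21 = 74
DC → C3 → K8 → E7 → H2 → DC: 8+11+24+26+5 = 74
DC → C3 → H2 → K8 → E7 → DC: 8+7+8+24+21 = 68
DC → C3 → H2 → E7 → K8 → DC: 8+7+26+24+3 = 68
DC → C3 → E7 → K8 → H2 → DC: 8+29+24+8+5 = 74
DC → C3 → E7 → H2 → K8 → DC: 8+29+26+8+3 = 74
DC → K8 → C3 → H2 → E7 → DC: 3+11+7+26+21 = 68
DC → K8 → C3 → E7 → H2 → DC: 3+11+29+26+5 = 74
DC → K8 → H2 → C3 → E7 → DC: 3+8+7+29+21 = 68
DC → K8 → E7 → C3 → H2 → DC: 3+24+29+7+5 = 68
DC → H2 → C3 → K8 → E7 → DC: 5+7+11+24+21 = 68
DC → H2 → K8 → C3 → E7 → DC: 5+8+11+29+21 = 74
The minimum is 68.
One optimal route: DC → C3 → H2 → K8 → E7 → DC (or its reverse).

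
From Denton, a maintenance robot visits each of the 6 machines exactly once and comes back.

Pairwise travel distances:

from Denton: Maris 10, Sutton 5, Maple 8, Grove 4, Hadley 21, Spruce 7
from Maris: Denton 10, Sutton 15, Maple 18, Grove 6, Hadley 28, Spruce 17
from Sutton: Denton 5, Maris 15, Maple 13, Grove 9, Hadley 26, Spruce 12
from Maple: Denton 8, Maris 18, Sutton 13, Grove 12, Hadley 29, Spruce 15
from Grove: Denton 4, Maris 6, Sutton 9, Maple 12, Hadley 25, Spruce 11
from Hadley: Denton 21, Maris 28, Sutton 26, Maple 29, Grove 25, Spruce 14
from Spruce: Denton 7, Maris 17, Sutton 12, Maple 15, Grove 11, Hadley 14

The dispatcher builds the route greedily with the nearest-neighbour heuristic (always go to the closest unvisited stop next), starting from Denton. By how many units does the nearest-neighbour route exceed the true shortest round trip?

The nearest-neighbour route is 3 longer than optimal.

From Denton: Grove=4, Sutton=5, Spruce=7, Maple=8, Maris=10, Hadley=21 → choose Grove (4).
From Grove: Maris=6, Sutton=9, Spruce=11, Maple=12, Hadley=25 → choose Maris (6).
From Maris: Sutton=15, Spruce=17, Maple=18, Hadley=28 → choose Sutton (15).
From Sutton: Spruce=12, Maple=13, Hadley=26 → choose Spruce (12).
From Spruce: Hadley=14, Maple=15 → choose Hadley (14).
From Hadley: Maple=29 → choose Maple (29).
NN route Denton → Grove → Maris → Sutton → Spruce → Hadley → Maple → Denton costs 88.
Optimal: Denton → Sutton → Maple → Grove → Maris → Hadley → Spruce → Denton costs 85 (by enumerating all 360 distinct tours).
Excess = 88 − 85 = 3.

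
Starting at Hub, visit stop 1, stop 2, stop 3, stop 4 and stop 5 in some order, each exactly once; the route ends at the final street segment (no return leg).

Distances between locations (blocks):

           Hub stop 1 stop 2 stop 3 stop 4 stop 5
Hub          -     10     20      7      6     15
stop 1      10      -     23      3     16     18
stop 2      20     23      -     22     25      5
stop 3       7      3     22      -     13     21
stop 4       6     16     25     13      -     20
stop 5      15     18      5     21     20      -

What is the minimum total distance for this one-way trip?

Shortest open route: 45 blocks.

There are 5! = 120 possible orderings.
Hub - stop 1 - stop 2 - stop 3 - stop 4 - stop 5: 10+23+22+13+20 = 88
Hub - stop 1 - stop 2 - stop 3 - stop 5 - stop 4: 10+23+22+21+20 = 96
Hub - stop 1 - stop 2 - stop 4 - stop 3 - stop 5: 10+23+25+13+21 = 92
Hub - stop 1 - stop 2 - stop 4 - stop 5 - stop 3: 10+23+25+20+21 = 99
Hub - stop 1 - stop 2 - stop 5 - stop 3 - stop 4: 10+23+5+21+13 = 72
Hub - stop 1 - stop 2 - stop 5 - stop 4 - stop 3: 10+23+5+20+13 = 71
Hub - stop 1 - stop 3 - stop 2 - stop 4 - stop 5: 10+3+22+25+20 = 80
Hub - stop 1 - stop 3 - stop 2 - stop 5 - stop 4: 10+3+22+5+20 = 60
Hub - stop 1 - stop 3 - stop 4 - stop 2 - stop 5: 10+3+13+25+5 = 56
Hub - stop 1 - stop 3 - stop 4 - stop 5 - stop 2: 10+3+13+20+5 = 51
Hub - stop 1 - stop 3 - stop 5 - stop 2 - stop 4: 10+3+21+5+25 = 64
Hub - stop 1 - stop 3 - stop 5 - stop 4 - stop 2: 10+3+21+20+25 = 79
Hub - stop 1 - stop 4 - stop 2 - stop 3 - stop 5: 10+16+25+22+21 = 94
Hub - stop 1 - stop 4 - stop 2 - stop 5 - stop 3: 10+16+25+5+21 = 77
… (106 more)
Hub - stop 4 - stop 3 - stop 1 - stop 5 - stop 2: 6+13+3+18+5 = 45  ← best
The minimum is 45.
One shortest path: Hub → stop 4 → stop 3 → stop 1 → stop 5 → stop 2.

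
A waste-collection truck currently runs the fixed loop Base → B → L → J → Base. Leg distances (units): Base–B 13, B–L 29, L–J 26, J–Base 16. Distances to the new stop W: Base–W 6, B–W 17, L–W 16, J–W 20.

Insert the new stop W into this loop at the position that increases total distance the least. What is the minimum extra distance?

Insertion cost between consecutive stops i–j is d(i,W) + d(W,j) − d(i,j):
  between Base and B: 6 + 17 − 13 = 10
  between B and L: 17 + 16 − 29 = 4
  between L and J: 16 + 20 − 26 = 10
  between J and Base: 20 + 6 − 16 = 10
Cheapest insertion is between B and L, adding 4.
New total = 84 + 4 = 88.

+4 — insert W between B and L.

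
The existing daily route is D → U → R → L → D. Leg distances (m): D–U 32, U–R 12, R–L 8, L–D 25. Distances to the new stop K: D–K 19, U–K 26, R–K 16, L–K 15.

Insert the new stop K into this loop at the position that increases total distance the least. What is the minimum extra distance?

Insertion cost between consecutive stops i–j is d(i,K) + d(K,j) − d(i,j):
  between D and U: 19 + 26 − 32 = 13
  between U and R: 26 + 16 − 12 = 30
  between R and L: 16 + 15 − 8 = 23
  between L and D: 15 + 19 − 25 = 9
Cheapest insertion is between L and D, adding 9.
New total = 77 + 9 = 86.

Minimum extra distance: 9 m, inserting K between L and D.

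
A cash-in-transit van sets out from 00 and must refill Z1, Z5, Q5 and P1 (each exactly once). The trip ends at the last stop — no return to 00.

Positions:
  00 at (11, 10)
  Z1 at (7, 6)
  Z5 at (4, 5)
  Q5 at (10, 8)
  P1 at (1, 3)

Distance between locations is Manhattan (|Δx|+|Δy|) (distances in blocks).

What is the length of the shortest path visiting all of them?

There are 4! = 24 possible orderings.
00 - Z1 - Z5 - Q5 - P1: 8+4+9+14 = 35
00 - Z1 - Z5 - P1 - Q5: 8+4+5+14 = 31
00 - Z1 - Q5 - Z5 - P1: 8+5+9+5 = 27
00 - Z1 - Q5 - P1 - Z5: 8+5+14+5 = 32
00 - Z1 - P1 - Z5 - Q5: 8+9+5+9 = 31
00 - Z1 - P1 - Q5 - Z5: 8+9+14+9 = 40
00 - Z5 - Z1 - Q5 - P1: 12+4+5+14 = 35
00 - Z5 - Z1 - P1 - Q5: 12+4+9+14 = 39
00 - Z5 - Q5 - Z1 - P1: 12+9+5+9 = 35
00 - Z5 - Q5 - P1 - Z1: 12+9+14+9 = 44
00 - Z5 - P1 - Z1 - Q5: 12+5+9+5 = 31
00 - Z5 - P1 - Q5 - Z1: 12+5+14+5 = 36
00 - Q5 - Z1 - Z5 - P1: 3+5+4+5 = 17
00 - Q5 - Z1 - P1 - Z5: 3+5+9+5 = 22
… (10 more)
The minimum is 17.
One shortest path: 00 → Q5 → Z1 → Z5 → P1.

17 blocks — the minimum one-way total.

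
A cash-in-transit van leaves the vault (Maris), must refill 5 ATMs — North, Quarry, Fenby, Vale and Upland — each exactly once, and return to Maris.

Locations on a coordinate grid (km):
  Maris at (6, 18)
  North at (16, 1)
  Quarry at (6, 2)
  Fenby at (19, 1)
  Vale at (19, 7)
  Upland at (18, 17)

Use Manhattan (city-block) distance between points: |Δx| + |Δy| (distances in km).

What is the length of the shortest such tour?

60 km — the shortest possible round trip.

Maris→North→Quarry→Fenby→Vale→Upland→Maris: 27+11+14+6+11+13 = 82
Maris→North→Quarry→Fenby→Upland→Vale→Maris: 27+11+14+17+11+24 = 104
Maris→North→Quarry→Vale→Fenby→Upland→Maris: 27+11+18+6+17+13 = 92
Maris→North→Quarry→Vale→Upland→Fenby→Maris: 27+11+18+11+17+30 = 114
Maris→North→Quarry→Upland→Fenby→Vale→Maris: 27+11+27+17+6+24 = 112
Maris→North→Quarry→Upland→Vale→Fenby→Maris: 27+11+27+11+6+30 = 112
Maris→North→Fenby→Quarry→Vale→Upland→Maris: 27+3+14+18+11+13 = 86
Maris→North→Fenby→Quarry→Upland→Vale→Maris: 27+3+14+27+11+24 = 106
Maris→North→Fenby→Vale→Quarry→Upland→Maris: 27+3+6+18+27+13 = 94
Maris→North→Fenby→Vale→Upland→Quarry→Maris: 27+3+6+11+27+16 = 90
Maris→North→Fenby→Upland→Quarry→Vale→Maris: 27+3+17+27+18+24 = 116
Maris→North→Fenby→Upland→Vale→Quarry→Maris: 27+3+17+11+18+16 = 92
Maris→North→Vale→Quarry→Fenby→Upland→Maris: 27+9+18+14+17+13 = 98
Maris→North→Vale→Quarry→Upland→Fenby→Maris: 27+9+18+27+17+30 = 128
… (46 more)
Maris→Quarry→North→Fenby→Vale→Upland→Maris: 16+11+3+6+11+13 = 60  ← best
The minimum is 60.
One optimal route: Maris → Quarry → North → Fenby → Vale → Upland → Maris (or its reverse).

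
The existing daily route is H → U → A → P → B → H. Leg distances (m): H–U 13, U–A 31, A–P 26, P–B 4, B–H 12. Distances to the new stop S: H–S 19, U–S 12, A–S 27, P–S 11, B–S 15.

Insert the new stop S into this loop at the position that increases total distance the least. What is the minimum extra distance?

Insertion cost between consecutive stops i–j is d(i,S) + d(S,j) − d(i,j):
  between H and U: 19 + 12 − 13 = 18
  between U and A: 12 + 27 − 31 = 8
  between A and P: 27 + 11 − 26 = 12
  between P and B: 11 + 15 − 4 = 22
  between B and H: 15 + 19 − 12 = 22
Cheapest insertion is between U and A, adding 8.
New total = 86 + 8 = 94.

Adding 8 m by placing S on the U–A leg.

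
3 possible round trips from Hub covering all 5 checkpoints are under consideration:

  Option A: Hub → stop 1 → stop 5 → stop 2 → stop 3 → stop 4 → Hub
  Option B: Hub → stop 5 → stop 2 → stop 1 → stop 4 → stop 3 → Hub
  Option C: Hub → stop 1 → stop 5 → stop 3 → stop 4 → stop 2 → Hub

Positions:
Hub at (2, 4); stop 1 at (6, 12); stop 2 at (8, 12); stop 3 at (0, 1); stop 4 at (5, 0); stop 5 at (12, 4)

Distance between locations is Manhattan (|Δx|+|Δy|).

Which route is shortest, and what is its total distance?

48 — Option B is the shortest.

Option A: 12 + 14 + 12 + 19 + 6 + 7 = 70
Option B: 10 + 12 + 2 + 13 + 6 + 5 = 48
Option C: 12 + 14 + 15 + 6 + 15 + 14 = 76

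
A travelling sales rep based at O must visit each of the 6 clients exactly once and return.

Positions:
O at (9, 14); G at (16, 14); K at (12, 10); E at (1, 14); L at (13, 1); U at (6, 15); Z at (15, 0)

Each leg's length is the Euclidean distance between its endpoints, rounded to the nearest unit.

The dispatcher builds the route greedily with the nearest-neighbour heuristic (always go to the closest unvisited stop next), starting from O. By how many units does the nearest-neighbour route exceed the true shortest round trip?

The nearest-neighbour route is 5 longer than optimal.

O: U=3, K=5, G=7, E=8, L=14, Z=15 ⇒ U
U: E=5, K=8, G=10, L=16, Z=17 ⇒ E
E: K=12, G=15, L=18, Z=20 ⇒ K
K: G=6, L=9, Z=10 ⇒ G
G: L=13, Z=14 ⇒ L
L: Z=2 ⇒ Z
NN route O → U → E → K → G → L → Z → O costs 56.
Optimal: O → G → K → Z → L → E → U → O costs 51 (by enumerating all 360 distinct tours).
Excess = 56 − 51 = 5.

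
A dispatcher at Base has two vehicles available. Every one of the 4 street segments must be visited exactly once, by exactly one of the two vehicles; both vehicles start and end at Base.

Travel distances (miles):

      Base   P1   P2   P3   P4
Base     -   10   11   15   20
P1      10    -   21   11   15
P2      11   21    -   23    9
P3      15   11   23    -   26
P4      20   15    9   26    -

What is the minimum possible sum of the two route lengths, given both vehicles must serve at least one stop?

Minimum combined distance: 75 miles.

There are 2^3 − 1 = 7 ways to divide the 4 stops into two non-empty groups. For each, the best each vehicle can do is its own shortest tour through its group:
  {P1} + {P2, P3, P4}: 20 + 61 = 81
  {P2} + {P1, P3, P4}: 22 + 61 = 83
  {P1, P2} + {P3, P4}: 42 + 61 = 103
  {P3} + {P1, P2, P4}: 30 + 45 = 75
  {P1, P3} + {P2, P4}: 36 + 40 = 76
  {P2, P3} + {P1, P4}: 49 + 45 = 94
  … (7 splits in total)
Best: vehicle 1 Base → P3 → Base = 30; vehicle 2 Base → P1 → P4 → P2 → Base = 45; combined 75.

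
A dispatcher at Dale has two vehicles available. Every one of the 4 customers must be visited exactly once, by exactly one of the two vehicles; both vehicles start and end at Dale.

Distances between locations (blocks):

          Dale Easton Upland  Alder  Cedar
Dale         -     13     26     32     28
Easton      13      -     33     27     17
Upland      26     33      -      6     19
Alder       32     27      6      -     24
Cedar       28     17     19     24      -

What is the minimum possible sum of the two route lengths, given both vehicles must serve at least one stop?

Try each way of splitting the stops between the two vehicles (each non-empty) and, for each split, find the best tour for each vehicle:
  {Easton} + {Upland, Alder, Cedar}: 26 + 84 = 110
  {Upland} + {Easton, Alder, Cedar}: 52 + 86 = 138
  {Easton, Upland} + {Alder, Cedar}: 72 + 84 = 156
  {Alder} + {Easton, Upland, Cedar}: 64 + 75 = 139
  {Easton, Alder} + {Upland, Cedar}: 72 + 73 = 145
  {Upland, Alder} + {Easton, Cedar}: 64 + 58 = 122
  … (7 splits in total)
Best: vehicle 1 Dale → Easton → Dale = 26; vehicle 2 Dale → Upland → Alder → Cedar → Dale = 84; combined 110.

Minimum combined distance: 110 blocks.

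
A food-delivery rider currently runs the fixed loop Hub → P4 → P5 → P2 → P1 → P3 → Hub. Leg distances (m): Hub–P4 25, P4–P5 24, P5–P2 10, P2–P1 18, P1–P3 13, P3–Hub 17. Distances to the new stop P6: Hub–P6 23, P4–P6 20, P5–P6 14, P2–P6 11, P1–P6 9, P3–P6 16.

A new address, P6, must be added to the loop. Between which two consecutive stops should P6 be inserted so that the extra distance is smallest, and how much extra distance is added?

Adding 2 m by placing P6 on the P2–P1 leg.

Insertion cost between consecutive stops i–j is d(i,P6) + d(P6,j) − d(i,j):
  between Hub and P4: 23 + 20 − 25 = 18
  between P4 and P5: 20 + 14 − 24 = 10
  between P5 and P2: 14 + 11 − 10 = 15
  between P2 and P1: 11 + 9 − 18 = 2
  between P1 and P3: 9 + 16 − 13 = 12
  between P3 and Hub: 16 + 23 − 17 = 22
Cheapest insertion is between P2 and P1, adding 2.
New total = 107 + 2 = 109.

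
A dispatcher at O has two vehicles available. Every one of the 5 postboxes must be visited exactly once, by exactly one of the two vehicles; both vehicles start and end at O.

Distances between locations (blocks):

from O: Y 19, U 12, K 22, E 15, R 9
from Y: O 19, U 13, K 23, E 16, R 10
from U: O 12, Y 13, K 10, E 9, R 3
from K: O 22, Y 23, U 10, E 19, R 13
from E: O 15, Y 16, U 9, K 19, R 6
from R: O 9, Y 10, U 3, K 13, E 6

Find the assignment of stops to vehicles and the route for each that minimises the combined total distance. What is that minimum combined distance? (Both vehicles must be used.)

94 blocks — the smallest possible combined total.

There are 2^4 − 1 = 15 ways to divide the 5 stops into two non-empty groups. For each, the best each vehicle can do is its own shortest tour through its group:
  {Y} + {U, K, E, R}: 38 + 56 = 94
  {U} + {Y, K, E, R}: 24 + 76 = 100
  {Y, U} + {K, E, R}: 44 + 56 = 100
  {K} + {Y, U, E, R}: 44 + 56 = 100
  {Y, K} + {U, E, R}: 64 + 36 = 100
  {U, K} + {Y, E, R}: 44 + 50 = 94
  … (15 splits in total)
Best: vehicle 1 O → Y → O = 38; vehicle 2 O → U → K → E → R → O = 56; combined 94.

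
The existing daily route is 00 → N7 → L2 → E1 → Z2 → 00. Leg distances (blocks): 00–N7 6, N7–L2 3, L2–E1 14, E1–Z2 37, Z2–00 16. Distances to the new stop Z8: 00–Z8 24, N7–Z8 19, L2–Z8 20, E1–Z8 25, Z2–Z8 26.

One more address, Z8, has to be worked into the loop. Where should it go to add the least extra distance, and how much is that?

Minimum extra distance: 14 blocks, inserting Z8 between E1 and Z2.

Insertion cost between consecutive stops i–j is d(i,Z8) + d(Z8,j) − d(i,j):
  between 00 and N7: 24 + 19 − 6 = 37
  between N7 and L2: 19 + 20 − 3 = 36
  between L2 and E1: 20 + 25 − 14 = 31
  between E1 and Z2: 25 + 26 − 37 = 14
  between Z2 and 00: 26 + 24 − 16 = 34
Cheapest insertion is between E1 and Z2, adding 14.
New total = 76 + 14 = 90.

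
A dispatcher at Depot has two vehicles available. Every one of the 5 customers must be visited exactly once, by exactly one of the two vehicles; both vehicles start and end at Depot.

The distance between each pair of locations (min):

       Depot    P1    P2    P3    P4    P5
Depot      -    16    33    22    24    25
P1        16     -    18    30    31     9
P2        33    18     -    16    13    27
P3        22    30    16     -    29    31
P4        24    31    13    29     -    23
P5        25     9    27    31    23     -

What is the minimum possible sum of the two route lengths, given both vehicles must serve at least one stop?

Try each way of splitting the stops between the two vehicles (each non-empty) and, for each split, find the best tour for each vehicle:
  {P1} + {P2, P3, P4, P5}: 32 + 99 = 131
  {P2} + {P1, P3, P4, P5}: 66 + 99 = 165
  {P1, P2} + {P3, P4, P5}: 67 + 99 = 166
  {P3} + {P1, P2, P4, P5}: 44 + 89 = 133
  {P1, P3} + {P2, P4, P5}: 68 + 89 = 157
  {P2, P3} + {P1, P4, P5}: 71 + 72 = 143
  … (15 splits in total)
  {P2, P3, P4} + {P1, P5}: 75 + 50 = 125  ← best
Best: vehicle 1 Depot → P3 → P2 → P4 → Depot = 75; vehicle 2 Depot → P1 → P5 → Depot = 50; combined 125.

125 min — the smallest possible combined total.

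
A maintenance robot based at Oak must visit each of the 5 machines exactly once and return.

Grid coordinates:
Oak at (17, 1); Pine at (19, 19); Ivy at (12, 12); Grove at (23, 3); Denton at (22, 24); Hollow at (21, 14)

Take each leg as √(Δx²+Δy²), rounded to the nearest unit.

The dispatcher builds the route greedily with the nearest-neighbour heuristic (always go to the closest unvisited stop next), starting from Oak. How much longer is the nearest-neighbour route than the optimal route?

Excess over optimum: 1.

Oak: Grove=6, Ivy=12, Hollow=14, Pine=18, Denton=24 ⇒ Grove
Grove: Hollow=11, Ivy=14, Pine=16, Denton=21 ⇒ Hollow
Hollow: Pine=5, Ivy=9, Denton=10 ⇒ Pine
Pine: Denton=6, Ivy=10 ⇒ Denton
Denton: Ivy=16 ⇒ Ivy
NN route Oak → Grove → Hollow → Pine → Denton → Ivy → Oak costs 56.
Optimal: Oak → Ivy → Pine → Denton → Hollow → Grove → Oak costs 55 (by enumerating all 60 distinct tours).
Excess = 56 − 55 = 1.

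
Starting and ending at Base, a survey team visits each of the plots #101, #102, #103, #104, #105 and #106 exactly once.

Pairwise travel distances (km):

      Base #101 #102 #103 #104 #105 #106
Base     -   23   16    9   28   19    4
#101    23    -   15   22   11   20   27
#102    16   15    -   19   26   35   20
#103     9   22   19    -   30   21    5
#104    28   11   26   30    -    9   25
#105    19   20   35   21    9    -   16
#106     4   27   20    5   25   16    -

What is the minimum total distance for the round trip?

Minimum total distance: 81 km.

Base - #101 - #102 - #103 - #104 - #105 - #106 - Base: 23+15+19+30+9+16+4 = 116
Base - #101 - #102 - #103 - #104 - #106 - #105 - Base: 23+15+19+30+25+16+19 = 147
Base - #101 - #102 - #103 - #105 - #104 - #106 - Base: 23+15+19+21+9+25+4 = 116
Base - #101 - #102 - #103 - #105 - #106 - #104 - Base: 23+15+19+21+16+25+28 = 147
Base - #101 - #102 - #103 - #106 - #104 - #105 - Base: 23+15+19+5+25+9+19 = 115
Base - #101 - #102 - #103 - #106 - #105 - #104 - Base: 23+15+19+5+16+9+28 = 115
Base - #101 - #102 - #104 - #103 - #105 - #106 - Base: 23+15+26+30+21+16+4 = 135
Base - #101 - #102 - #104 - #103 - #106 - #105 - Base: 23+15+26+30+5+16+19 = 134
… (352 more)
Base - #102 - #101 - #104 - #105 - #103 - #106 - Base: 16+15+11+9+21+5+4 = 81  ← best
The minimum is 81.
One optimal route: Base → #102 → #101 → #104 → #105 → #103 → #106 → Base (or its reverse).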